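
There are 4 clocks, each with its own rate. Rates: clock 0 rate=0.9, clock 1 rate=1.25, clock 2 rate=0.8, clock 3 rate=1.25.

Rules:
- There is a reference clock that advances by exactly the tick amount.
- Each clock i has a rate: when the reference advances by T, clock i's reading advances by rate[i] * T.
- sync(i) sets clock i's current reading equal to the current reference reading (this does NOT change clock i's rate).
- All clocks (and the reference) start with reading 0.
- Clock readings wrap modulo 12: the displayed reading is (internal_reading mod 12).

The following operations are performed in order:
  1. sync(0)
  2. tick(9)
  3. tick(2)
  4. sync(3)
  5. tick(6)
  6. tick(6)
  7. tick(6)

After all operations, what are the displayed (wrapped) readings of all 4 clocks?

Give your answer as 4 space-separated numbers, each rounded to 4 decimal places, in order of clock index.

After op 1 sync(0): ref=0.0000 raw=[0.0000 0.0000 0.0000 0.0000]
After op 2 tick(9): ref=9.0000 raw=[8.1000 11.2500 7.2000 11.2500]
After op 3 tick(2): ref=11.0000 raw=[9.9000 13.7500 8.8000 13.7500]
After op 4 sync(3): ref=11.0000 raw=[9.9000 13.7500 8.8000 11.0000]
After op 5 tick(6): ref=17.0000 raw=[15.3000 21.2500 13.6000 18.5000]
After op 6 tick(6): ref=23.0000 raw=[20.7000 28.7500 18.4000 26.0000]
After op 7 tick(6): ref=29.0000 raw=[26.1000 36.2500 23.2000 33.5000]
Wrap final raw readings (mod 12): 26.1000 mod 12 = 2.1000; 36.2500 mod 12 = 0.2500; 23.2000 mod 12 = 11.2000; 33.5000 mod 12 = 9.5000

Answer: 2.1000 0.2500 11.2000 9.5000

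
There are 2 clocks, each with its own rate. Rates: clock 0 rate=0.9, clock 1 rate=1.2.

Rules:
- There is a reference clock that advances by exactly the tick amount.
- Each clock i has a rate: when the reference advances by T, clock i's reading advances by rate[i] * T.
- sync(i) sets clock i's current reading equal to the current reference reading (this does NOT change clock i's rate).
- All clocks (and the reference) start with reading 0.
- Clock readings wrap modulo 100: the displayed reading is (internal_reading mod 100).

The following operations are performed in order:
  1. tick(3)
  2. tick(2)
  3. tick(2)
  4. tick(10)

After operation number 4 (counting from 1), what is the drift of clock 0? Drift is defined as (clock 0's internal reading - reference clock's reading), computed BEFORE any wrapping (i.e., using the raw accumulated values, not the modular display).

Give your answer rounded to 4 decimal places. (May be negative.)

Answer: -1.7000

Derivation:
After op 1 tick(3): ref=3.0000 raw=[2.7000 3.6000]
After op 2 tick(2): ref=5.0000 raw=[4.5000 6.0000]
After op 3 tick(2): ref=7.0000 raw=[6.3000 8.4000]
After op 4 tick(10): ref=17.0000 raw=[15.3000 20.4000]
Drift of clock 0 after op 4: 15.3000 - 17.0000 = -1.7000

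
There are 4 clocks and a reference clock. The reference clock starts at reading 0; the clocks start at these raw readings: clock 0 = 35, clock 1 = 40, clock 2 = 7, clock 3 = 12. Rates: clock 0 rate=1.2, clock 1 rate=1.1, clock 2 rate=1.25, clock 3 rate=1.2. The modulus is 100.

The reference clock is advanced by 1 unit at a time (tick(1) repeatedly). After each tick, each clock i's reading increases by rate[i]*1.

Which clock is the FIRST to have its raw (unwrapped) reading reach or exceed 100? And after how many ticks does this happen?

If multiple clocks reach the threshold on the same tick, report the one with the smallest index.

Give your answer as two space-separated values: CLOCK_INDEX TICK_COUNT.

clock 0: start=35, rate=1.2, needs 100-35 = 65; ticks = ceil(65/1.2) = ceil(54.1667) = 55; reading at tick 55 = 35 + 1.2*55 = 101.0000
clock 1: start=40, rate=1.1, needs 100-40 = 60; ticks = ceil(60/1.1) = ceil(54.5455) = 55; reading at tick 55 = 40 + 1.1*55 = 100.5000
clock 2: start=7, rate=1.25, needs 100-7 = 93; ticks = ceil(93/1.25) = ceil(74.4000) = 75; reading at tick 75 = 7 + 1.25*75 = 100.7500
clock 3: start=12, rate=1.2, needs 100-12 = 88; ticks = ceil(88/1.2) = ceil(73.3333) = 74; reading at tick 74 = 12 + 1.2*74 = 100.8000
Minimum tick count = 55; winners = [0, 1]; smallest index = 0

Answer: 0 55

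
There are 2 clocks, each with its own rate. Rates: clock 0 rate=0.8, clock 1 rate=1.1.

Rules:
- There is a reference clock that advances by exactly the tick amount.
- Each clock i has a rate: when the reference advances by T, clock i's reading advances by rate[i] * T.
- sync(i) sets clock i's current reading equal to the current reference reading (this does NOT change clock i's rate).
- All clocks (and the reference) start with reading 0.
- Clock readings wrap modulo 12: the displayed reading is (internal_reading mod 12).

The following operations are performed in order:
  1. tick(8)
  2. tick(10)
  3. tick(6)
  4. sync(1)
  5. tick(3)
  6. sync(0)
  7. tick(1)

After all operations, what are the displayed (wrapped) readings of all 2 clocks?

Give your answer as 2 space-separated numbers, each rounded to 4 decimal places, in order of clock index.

Answer: 3.8000 4.4000

Derivation:
After op 1 tick(8): ref=8.0000 raw=[6.4000 8.8000]
After op 2 tick(10): ref=18.0000 raw=[14.4000 19.8000]
After op 3 tick(6): ref=24.0000 raw=[19.2000 26.4000]
After op 4 sync(1): ref=24.0000 raw=[19.2000 24.0000]
After op 5 tick(3): ref=27.0000 raw=[21.6000 27.3000]
After op 6 sync(0): ref=27.0000 raw=[27.0000 27.3000]
After op 7 tick(1): ref=28.0000 raw=[27.8000 28.4000]
Wrap final raw readings (mod 12): 27.8000 mod 12 = 3.8000; 28.4000 mod 12 = 4.4000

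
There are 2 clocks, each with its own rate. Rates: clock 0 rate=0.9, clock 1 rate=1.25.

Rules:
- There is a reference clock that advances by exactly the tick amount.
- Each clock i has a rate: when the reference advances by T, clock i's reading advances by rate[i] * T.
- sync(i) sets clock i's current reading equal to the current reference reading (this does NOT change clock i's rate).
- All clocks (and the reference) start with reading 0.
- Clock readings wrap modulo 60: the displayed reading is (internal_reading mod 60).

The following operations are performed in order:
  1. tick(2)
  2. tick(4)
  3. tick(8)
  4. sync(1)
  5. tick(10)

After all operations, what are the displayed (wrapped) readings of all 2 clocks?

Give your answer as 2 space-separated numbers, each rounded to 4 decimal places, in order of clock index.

After op 1 tick(2): ref=2.0000 raw=[1.8000 2.5000]
After op 2 tick(4): ref=6.0000 raw=[5.4000 7.5000]
After op 3 tick(8): ref=14.0000 raw=[12.6000 17.5000]
After op 4 sync(1): ref=14.0000 raw=[12.6000 14.0000]
After op 5 tick(10): ref=24.0000 raw=[21.6000 26.5000]
Wrap final raw readings (mod 60): 21.6000 mod 60 = 21.6000; 26.5000 mod 60 = 26.5000

Answer: 21.6000 26.5000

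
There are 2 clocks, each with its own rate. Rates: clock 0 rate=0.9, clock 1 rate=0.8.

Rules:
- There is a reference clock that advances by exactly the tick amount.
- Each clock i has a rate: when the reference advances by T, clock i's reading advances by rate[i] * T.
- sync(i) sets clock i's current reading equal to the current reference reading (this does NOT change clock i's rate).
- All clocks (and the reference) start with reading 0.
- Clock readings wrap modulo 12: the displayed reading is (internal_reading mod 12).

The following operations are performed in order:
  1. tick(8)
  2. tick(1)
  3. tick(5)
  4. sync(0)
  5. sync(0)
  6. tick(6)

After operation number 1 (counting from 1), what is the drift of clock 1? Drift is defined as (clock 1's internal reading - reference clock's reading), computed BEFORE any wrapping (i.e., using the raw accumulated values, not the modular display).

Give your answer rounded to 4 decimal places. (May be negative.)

Answer: -1.6000

Derivation:
After op 1 tick(8): ref=8.0000 raw=[7.2000 6.4000]
Drift of clock 1 after op 1: 6.4000 - 8.0000 = -1.6000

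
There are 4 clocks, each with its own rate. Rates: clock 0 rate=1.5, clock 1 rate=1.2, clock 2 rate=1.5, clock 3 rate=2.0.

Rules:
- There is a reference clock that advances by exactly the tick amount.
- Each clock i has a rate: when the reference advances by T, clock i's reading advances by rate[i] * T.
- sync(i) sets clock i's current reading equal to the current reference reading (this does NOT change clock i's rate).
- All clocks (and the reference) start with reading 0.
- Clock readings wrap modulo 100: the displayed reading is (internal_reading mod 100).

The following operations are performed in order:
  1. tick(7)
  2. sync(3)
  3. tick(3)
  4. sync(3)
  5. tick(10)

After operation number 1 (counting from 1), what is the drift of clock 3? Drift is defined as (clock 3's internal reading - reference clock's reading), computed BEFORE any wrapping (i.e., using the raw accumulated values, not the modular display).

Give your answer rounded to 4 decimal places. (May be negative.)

After op 1 tick(7): ref=7.0000 raw=[10.5000 8.4000 10.5000 14.0000]
Drift of clock 3 after op 1: 14.0000 - 7.0000 = 7.0000

Answer: 7.0000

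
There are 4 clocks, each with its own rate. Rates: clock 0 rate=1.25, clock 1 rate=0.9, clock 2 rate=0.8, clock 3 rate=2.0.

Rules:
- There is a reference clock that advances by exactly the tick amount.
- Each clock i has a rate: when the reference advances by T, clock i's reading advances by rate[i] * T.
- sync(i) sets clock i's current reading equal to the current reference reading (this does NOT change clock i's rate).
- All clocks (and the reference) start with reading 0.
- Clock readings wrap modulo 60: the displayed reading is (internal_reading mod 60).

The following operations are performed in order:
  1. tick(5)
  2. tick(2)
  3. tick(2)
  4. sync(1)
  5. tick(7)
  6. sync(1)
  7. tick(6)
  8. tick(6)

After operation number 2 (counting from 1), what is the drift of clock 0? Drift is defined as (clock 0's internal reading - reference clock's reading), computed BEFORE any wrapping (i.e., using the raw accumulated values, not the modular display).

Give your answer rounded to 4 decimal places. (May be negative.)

Answer: 1.7500

Derivation:
After op 1 tick(5): ref=5.0000 raw=[6.2500 4.5000 4.0000 10.0000]
After op 2 tick(2): ref=7.0000 raw=[8.7500 6.3000 5.6000 14.0000]
Drift of clock 0 after op 2: 8.7500 - 7.0000 = 1.7500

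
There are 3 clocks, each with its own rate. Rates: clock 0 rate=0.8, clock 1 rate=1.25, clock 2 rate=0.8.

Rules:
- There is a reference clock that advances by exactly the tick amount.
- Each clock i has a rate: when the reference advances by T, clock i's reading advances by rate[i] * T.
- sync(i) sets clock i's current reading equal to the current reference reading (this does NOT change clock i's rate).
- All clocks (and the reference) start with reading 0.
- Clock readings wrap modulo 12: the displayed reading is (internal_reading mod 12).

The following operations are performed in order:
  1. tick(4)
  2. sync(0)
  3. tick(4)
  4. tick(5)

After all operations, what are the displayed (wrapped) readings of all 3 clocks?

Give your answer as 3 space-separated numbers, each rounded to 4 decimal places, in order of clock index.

After op 1 tick(4): ref=4.0000 raw=[3.2000 5.0000 3.2000]
After op 2 sync(0): ref=4.0000 raw=[4.0000 5.0000 3.2000]
After op 3 tick(4): ref=8.0000 raw=[7.2000 10.0000 6.4000]
After op 4 tick(5): ref=13.0000 raw=[11.2000 16.2500 10.4000]
Wrap final raw readings (mod 12): 11.2000 mod 12 = 11.2000; 16.2500 mod 12 = 4.2500; 10.4000 mod 12 = 10.4000

Answer: 11.2000 4.2500 10.4000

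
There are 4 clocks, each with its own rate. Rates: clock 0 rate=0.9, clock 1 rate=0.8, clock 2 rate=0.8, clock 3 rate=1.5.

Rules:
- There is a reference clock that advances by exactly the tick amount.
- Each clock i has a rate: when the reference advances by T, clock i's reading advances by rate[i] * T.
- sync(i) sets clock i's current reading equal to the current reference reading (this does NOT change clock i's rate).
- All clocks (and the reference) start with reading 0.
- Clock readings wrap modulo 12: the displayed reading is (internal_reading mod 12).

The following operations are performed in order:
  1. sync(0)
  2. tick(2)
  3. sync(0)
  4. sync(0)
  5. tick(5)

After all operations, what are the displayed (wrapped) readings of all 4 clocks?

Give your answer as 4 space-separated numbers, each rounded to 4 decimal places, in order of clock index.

Answer: 6.5000 5.6000 5.6000 10.5000

Derivation:
After op 1 sync(0): ref=0.0000 raw=[0.0000 0.0000 0.0000 0.0000]
After op 2 tick(2): ref=2.0000 raw=[1.8000 1.6000 1.6000 3.0000]
After op 3 sync(0): ref=2.0000 raw=[2.0000 1.6000 1.6000 3.0000]
After op 4 sync(0): ref=2.0000 raw=[2.0000 1.6000 1.6000 3.0000]
After op 5 tick(5): ref=7.0000 raw=[6.5000 5.6000 5.6000 10.5000]
Wrap final raw readings (mod 12): 6.5000 mod 12 = 6.5000; 5.6000 mod 12 = 5.6000; 5.6000 mod 12 = 5.6000; 10.5000 mod 12 = 10.5000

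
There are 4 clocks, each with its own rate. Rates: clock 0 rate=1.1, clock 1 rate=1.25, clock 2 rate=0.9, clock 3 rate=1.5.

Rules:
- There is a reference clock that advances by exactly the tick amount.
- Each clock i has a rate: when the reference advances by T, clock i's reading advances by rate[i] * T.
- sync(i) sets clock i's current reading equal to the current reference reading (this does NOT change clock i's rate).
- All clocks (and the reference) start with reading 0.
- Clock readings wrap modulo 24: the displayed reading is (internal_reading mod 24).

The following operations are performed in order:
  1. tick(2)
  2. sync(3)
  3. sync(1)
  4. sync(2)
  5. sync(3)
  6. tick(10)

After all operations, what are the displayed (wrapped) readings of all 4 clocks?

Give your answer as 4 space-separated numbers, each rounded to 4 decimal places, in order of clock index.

After op 1 tick(2): ref=2.0000 raw=[2.2000 2.5000 1.8000 3.0000]
After op 2 sync(3): ref=2.0000 raw=[2.2000 2.5000 1.8000 2.0000]
After op 3 sync(1): ref=2.0000 raw=[2.2000 2.0000 1.8000 2.0000]
After op 4 sync(2): ref=2.0000 raw=[2.2000 2.0000 2.0000 2.0000]
After op 5 sync(3): ref=2.0000 raw=[2.2000 2.0000 2.0000 2.0000]
After op 6 tick(10): ref=12.0000 raw=[13.2000 14.5000 11.0000 17.0000]
Wrap final raw readings (mod 24): 13.2000 mod 24 = 13.2000; 14.5000 mod 24 = 14.5000; 11.0000 mod 24 = 11.0000; 17.0000 mod 24 = 17.0000

Answer: 13.2000 14.5000 11.0000 17.0000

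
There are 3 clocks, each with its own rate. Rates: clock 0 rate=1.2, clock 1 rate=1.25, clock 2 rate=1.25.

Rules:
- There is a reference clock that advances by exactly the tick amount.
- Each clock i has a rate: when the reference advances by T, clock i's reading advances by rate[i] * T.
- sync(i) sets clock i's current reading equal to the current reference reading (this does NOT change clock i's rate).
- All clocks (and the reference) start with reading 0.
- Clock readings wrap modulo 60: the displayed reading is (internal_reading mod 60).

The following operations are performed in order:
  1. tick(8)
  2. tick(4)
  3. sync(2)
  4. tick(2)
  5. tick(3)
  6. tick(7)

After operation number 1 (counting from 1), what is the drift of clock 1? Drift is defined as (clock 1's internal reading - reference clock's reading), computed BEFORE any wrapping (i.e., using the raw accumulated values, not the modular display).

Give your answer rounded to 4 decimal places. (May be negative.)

Answer: 2.0000

Derivation:
After op 1 tick(8): ref=8.0000 raw=[9.6000 10.0000 10.0000]
Drift of clock 1 after op 1: 10.0000 - 8.0000 = 2.0000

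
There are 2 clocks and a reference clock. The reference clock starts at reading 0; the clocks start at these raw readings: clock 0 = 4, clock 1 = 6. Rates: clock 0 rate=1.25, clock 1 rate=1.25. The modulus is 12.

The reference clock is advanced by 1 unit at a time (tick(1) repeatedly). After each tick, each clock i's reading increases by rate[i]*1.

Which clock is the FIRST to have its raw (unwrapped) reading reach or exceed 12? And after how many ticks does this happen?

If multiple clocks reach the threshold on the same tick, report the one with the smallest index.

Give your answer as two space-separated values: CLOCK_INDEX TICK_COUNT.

Answer: 1 5

Derivation:
clock 0: start=4, rate=1.25, needs 12-4 = 8; ticks = ceil(8/1.25) = ceil(6.4000) = 7; reading at tick 7 = 4 + 1.25*7 = 12.7500
clock 1: start=6, rate=1.25, needs 12-6 = 6; ticks = ceil(6/1.25) = ceil(4.8000) = 5; reading at tick 5 = 6 + 1.25*5 = 12.2500
Minimum tick count = 5; winners = [1]; smallest index = 1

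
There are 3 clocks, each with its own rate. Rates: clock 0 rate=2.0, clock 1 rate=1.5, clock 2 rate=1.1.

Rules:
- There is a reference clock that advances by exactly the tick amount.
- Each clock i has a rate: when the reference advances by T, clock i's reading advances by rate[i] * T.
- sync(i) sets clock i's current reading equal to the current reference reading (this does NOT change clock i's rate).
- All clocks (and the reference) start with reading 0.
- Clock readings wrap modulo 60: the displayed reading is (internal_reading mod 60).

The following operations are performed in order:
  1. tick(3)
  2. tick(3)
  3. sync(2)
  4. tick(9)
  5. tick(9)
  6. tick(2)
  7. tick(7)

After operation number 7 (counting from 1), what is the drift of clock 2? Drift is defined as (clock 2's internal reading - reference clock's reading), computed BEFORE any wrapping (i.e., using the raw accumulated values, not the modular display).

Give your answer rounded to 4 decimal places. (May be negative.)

Answer: 2.7000

Derivation:
After op 1 tick(3): ref=3.0000 raw=[6.0000 4.5000 3.3000]
After op 2 tick(3): ref=6.0000 raw=[12.0000 9.0000 6.6000]
After op 3 sync(2): ref=6.0000 raw=[12.0000 9.0000 6.0000]
After op 4 tick(9): ref=15.0000 raw=[30.0000 22.5000 15.9000]
After op 5 tick(9): ref=24.0000 raw=[48.0000 36.0000 25.8000]
After op 6 tick(2): ref=26.0000 raw=[52.0000 39.0000 28.0000]
After op 7 tick(7): ref=33.0000 raw=[66.0000 49.5000 35.7000]
Drift of clock 2 after op 7: 35.7000 - 33.0000 = 2.7000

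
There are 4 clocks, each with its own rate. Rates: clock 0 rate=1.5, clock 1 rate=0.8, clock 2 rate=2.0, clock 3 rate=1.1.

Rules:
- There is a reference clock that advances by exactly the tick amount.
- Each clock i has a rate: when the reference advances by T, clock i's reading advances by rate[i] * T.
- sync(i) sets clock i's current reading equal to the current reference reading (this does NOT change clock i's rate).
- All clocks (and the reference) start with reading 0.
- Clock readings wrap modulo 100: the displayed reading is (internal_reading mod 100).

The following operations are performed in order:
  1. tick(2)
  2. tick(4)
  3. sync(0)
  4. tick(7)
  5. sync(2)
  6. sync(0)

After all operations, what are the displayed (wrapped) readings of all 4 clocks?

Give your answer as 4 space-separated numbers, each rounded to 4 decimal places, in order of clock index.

Answer: 13.0000 10.4000 13.0000 14.3000

Derivation:
After op 1 tick(2): ref=2.0000 raw=[3.0000 1.6000 4.0000 2.2000]
After op 2 tick(4): ref=6.0000 raw=[9.0000 4.8000 12.0000 6.6000]
After op 3 sync(0): ref=6.0000 raw=[6.0000 4.8000 12.0000 6.6000]
After op 4 tick(7): ref=13.0000 raw=[16.5000 10.4000 26.0000 14.3000]
After op 5 sync(2): ref=13.0000 raw=[16.5000 10.4000 13.0000 14.3000]
After op 6 sync(0): ref=13.0000 raw=[13.0000 10.4000 13.0000 14.3000]
Wrap final raw readings (mod 100): 13.0000 mod 100 = 13.0000; 10.4000 mod 100 = 10.4000; 13.0000 mod 100 = 13.0000; 14.3000 mod 100 = 14.3000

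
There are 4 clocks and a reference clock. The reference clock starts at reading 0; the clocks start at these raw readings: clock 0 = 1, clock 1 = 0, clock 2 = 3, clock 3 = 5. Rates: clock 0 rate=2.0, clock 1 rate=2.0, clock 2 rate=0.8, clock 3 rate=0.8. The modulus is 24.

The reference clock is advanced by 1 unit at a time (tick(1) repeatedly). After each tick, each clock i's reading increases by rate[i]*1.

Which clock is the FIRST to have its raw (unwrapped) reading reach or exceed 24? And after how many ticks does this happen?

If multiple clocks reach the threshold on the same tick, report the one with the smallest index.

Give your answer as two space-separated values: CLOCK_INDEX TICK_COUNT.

clock 0: start=1, rate=2.0, needs 24-1 = 23; ticks = ceil(23/2.0) = ceil(11.5000) = 12; reading at tick 12 = 1 + 2.0*12 = 25.0000
clock 1: start=0, rate=2.0, needs 24-0 = 24; ticks = ceil(24/2.0) = ceil(12.0000) = 12; reading at tick 12 = 0 + 2.0*12 = 24.0000
clock 2: start=3, rate=0.8, needs 24-3 = 21; ticks = ceil(21/0.8) = ceil(26.2500) = 27; reading at tick 27 = 3 + 0.8*27 = 24.6000
clock 3: start=5, rate=0.8, needs 24-5 = 19; ticks = ceil(19/0.8) = ceil(23.7500) = 24; reading at tick 24 = 5 + 0.8*24 = 24.2000
Minimum tick count = 12; winners = [0, 1]; smallest index = 0

Answer: 0 12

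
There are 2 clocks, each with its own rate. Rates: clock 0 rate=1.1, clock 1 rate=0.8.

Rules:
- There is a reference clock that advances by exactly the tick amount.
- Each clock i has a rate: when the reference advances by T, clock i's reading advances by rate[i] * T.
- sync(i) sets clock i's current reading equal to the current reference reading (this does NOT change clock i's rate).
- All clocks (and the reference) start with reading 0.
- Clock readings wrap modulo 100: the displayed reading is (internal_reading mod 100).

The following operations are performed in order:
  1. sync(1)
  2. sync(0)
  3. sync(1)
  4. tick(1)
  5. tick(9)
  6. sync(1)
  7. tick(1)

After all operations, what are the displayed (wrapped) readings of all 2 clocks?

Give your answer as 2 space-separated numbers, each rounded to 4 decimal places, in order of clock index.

Answer: 12.1000 10.8000

Derivation:
After op 1 sync(1): ref=0.0000 raw=[0.0000 0.0000]
After op 2 sync(0): ref=0.0000 raw=[0.0000 0.0000]
After op 3 sync(1): ref=0.0000 raw=[0.0000 0.0000]
After op 4 tick(1): ref=1.0000 raw=[1.1000 0.8000]
After op 5 tick(9): ref=10.0000 raw=[11.0000 8.0000]
After op 6 sync(1): ref=10.0000 raw=[11.0000 10.0000]
After op 7 tick(1): ref=11.0000 raw=[12.1000 10.8000]
Wrap final raw readings (mod 100): 12.1000 mod 100 = 12.1000; 10.8000 mod 100 = 10.8000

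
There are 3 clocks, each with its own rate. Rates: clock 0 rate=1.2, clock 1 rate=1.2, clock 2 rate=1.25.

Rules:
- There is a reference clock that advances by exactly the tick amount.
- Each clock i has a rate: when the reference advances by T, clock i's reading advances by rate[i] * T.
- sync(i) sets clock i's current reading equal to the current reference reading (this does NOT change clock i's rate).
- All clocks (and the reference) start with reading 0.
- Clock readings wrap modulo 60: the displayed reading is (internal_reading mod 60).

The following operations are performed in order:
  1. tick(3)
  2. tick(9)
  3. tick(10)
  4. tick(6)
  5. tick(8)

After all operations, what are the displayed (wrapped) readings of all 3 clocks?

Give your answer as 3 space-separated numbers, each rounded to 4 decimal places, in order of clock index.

After op 1 tick(3): ref=3.0000 raw=[3.6000 3.6000 3.7500]
After op 2 tick(9): ref=12.0000 raw=[14.4000 14.4000 15.0000]
After op 3 tick(10): ref=22.0000 raw=[26.4000 26.4000 27.5000]
After op 4 tick(6): ref=28.0000 raw=[33.6000 33.6000 35.0000]
After op 5 tick(8): ref=36.0000 raw=[43.2000 43.2000 45.0000]
Wrap final raw readings (mod 60): 43.2000 mod 60 = 43.2000; 43.2000 mod 60 = 43.2000; 45.0000 mod 60 = 45.0000

Answer: 43.2000 43.2000 45.0000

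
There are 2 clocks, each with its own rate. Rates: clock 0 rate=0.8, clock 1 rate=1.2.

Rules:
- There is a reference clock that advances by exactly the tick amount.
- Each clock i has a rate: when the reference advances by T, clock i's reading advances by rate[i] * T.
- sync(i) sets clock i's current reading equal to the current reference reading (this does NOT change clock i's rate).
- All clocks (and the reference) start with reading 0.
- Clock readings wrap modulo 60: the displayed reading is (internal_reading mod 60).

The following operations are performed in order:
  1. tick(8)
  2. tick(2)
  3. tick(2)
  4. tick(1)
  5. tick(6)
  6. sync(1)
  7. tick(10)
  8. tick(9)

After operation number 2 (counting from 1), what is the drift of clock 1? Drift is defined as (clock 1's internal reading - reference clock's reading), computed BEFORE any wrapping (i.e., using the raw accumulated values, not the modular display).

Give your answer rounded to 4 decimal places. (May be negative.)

Answer: 2.0000

Derivation:
After op 1 tick(8): ref=8.0000 raw=[6.4000 9.6000]
After op 2 tick(2): ref=10.0000 raw=[8.0000 12.0000]
Drift of clock 1 after op 2: 12.0000 - 10.0000 = 2.0000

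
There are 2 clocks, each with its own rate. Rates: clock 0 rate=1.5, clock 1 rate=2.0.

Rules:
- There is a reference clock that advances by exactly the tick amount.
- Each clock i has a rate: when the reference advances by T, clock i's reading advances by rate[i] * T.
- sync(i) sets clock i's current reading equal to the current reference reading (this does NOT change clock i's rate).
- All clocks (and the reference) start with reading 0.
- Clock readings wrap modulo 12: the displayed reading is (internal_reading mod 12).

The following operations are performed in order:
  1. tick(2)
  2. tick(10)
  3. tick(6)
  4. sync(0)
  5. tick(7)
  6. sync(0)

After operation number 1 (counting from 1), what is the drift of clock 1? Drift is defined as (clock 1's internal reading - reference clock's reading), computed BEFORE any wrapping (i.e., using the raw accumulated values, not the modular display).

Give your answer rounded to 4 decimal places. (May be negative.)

After op 1 tick(2): ref=2.0000 raw=[3.0000 4.0000]
Drift of clock 1 after op 1: 4.0000 - 2.0000 = 2.0000

Answer: 2.0000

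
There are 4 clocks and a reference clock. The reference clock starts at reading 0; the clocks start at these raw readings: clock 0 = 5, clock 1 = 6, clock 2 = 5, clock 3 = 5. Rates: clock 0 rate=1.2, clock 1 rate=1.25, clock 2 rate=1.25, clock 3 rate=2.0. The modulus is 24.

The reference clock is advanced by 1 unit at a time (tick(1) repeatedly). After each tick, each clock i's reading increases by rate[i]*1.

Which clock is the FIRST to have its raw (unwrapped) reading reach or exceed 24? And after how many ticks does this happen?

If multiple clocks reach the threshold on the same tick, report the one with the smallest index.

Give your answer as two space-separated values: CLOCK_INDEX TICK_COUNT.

Answer: 3 10

Derivation:
clock 0: start=5, rate=1.2, needs 24-5 = 19; ticks = ceil(19/1.2) = ceil(15.8333) = 16; reading at tick 16 = 5 + 1.2*16 = 24.2000
clock 1: start=6, rate=1.25, needs 24-6 = 18; ticks = ceil(18/1.25) = ceil(14.4000) = 15; reading at tick 15 = 6 + 1.25*15 = 24.7500
clock 2: start=5, rate=1.25, needs 24-5 = 19; ticks = ceil(19/1.25) = ceil(15.2000) = 16; reading at tick 16 = 5 + 1.25*16 = 25.0000
clock 3: start=5, rate=2.0, needs 24-5 = 19; ticks = ceil(19/2.0) = ceil(9.5000) = 10; reading at tick 10 = 5 + 2.0*10 = 25.0000
Minimum tick count = 10; winners = [3]; smallest index = 3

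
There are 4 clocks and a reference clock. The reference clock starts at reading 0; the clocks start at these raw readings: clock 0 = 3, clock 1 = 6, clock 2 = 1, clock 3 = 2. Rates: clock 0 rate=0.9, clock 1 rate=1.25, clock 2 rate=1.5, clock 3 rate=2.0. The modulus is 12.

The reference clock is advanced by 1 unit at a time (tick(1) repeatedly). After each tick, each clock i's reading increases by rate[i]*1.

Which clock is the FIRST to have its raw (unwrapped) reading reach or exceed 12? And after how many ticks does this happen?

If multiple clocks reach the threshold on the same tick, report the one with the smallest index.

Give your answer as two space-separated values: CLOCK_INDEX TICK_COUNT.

clock 0: start=3, rate=0.9, needs 12-3 = 9; ticks = ceil(9/0.9) = ceil(10.0000) = 10; reading at tick 10 = 3 + 0.9*10 = 12.0000
clock 1: start=6, rate=1.25, needs 12-6 = 6; ticks = ceil(6/1.25) = ceil(4.8000) = 5; reading at tick 5 = 6 + 1.25*5 = 12.2500
clock 2: start=1, rate=1.5, needs 12-1 = 11; ticks = ceil(11/1.5) = ceil(7.3333) = 8; reading at tick 8 = 1 + 1.5*8 = 13.0000
clock 3: start=2, rate=2.0, needs 12-2 = 10; ticks = ceil(10/2.0) = ceil(5.0000) = 5; reading at tick 5 = 2 + 2.0*5 = 12.0000
Minimum tick count = 5; winners = [1, 3]; smallest index = 1

Answer: 1 5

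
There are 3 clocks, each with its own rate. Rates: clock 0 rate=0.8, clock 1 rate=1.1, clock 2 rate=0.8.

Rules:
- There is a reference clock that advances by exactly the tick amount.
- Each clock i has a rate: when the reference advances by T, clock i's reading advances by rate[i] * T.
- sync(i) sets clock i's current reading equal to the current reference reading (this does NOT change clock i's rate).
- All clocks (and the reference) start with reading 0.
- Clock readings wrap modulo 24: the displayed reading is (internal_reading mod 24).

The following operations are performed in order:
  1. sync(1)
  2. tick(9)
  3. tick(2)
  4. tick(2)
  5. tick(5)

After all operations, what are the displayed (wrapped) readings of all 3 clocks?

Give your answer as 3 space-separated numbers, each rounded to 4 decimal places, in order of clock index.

After op 1 sync(1): ref=0.0000 raw=[0.0000 0.0000 0.0000]
After op 2 tick(9): ref=9.0000 raw=[7.2000 9.9000 7.2000]
After op 3 tick(2): ref=11.0000 raw=[8.8000 12.1000 8.8000]
After op 4 tick(2): ref=13.0000 raw=[10.4000 14.3000 10.4000]
After op 5 tick(5): ref=18.0000 raw=[14.4000 19.8000 14.4000]
Wrap final raw readings (mod 24): 14.4000 mod 24 = 14.4000; 19.8000 mod 24 = 19.8000; 14.4000 mod 24 = 14.4000

Answer: 14.4000 19.8000 14.4000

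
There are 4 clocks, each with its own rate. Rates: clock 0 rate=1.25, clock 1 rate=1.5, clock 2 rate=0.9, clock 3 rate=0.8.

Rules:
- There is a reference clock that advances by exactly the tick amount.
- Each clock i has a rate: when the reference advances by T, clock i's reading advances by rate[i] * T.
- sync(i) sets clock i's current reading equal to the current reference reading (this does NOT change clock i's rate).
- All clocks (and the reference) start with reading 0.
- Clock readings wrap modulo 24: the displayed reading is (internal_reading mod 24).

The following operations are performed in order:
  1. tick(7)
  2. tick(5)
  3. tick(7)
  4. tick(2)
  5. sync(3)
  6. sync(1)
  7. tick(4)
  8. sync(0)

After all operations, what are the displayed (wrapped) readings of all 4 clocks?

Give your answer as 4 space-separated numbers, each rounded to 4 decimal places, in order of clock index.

After op 1 tick(7): ref=7.0000 raw=[8.7500 10.5000 6.3000 5.6000]
After op 2 tick(5): ref=12.0000 raw=[15.0000 18.0000 10.8000 9.6000]
After op 3 tick(7): ref=19.0000 raw=[23.7500 28.5000 17.1000 15.2000]
After op 4 tick(2): ref=21.0000 raw=[26.2500 31.5000 18.9000 16.8000]
After op 5 sync(3): ref=21.0000 raw=[26.2500 31.5000 18.9000 21.0000]
After op 6 sync(1): ref=21.0000 raw=[26.2500 21.0000 18.9000 21.0000]
After op 7 tick(4): ref=25.0000 raw=[31.2500 27.0000 22.5000 24.2000]
After op 8 sync(0): ref=25.0000 raw=[25.0000 27.0000 22.5000 24.2000]
Wrap final raw readings (mod 24): 25.0000 mod 24 = 1.0000; 27.0000 mod 24 = 3.0000; 22.5000 mod 24 = 22.5000; 24.2000 mod 24 = 0.2000

Answer: 1.0000 3.0000 22.5000 0.2000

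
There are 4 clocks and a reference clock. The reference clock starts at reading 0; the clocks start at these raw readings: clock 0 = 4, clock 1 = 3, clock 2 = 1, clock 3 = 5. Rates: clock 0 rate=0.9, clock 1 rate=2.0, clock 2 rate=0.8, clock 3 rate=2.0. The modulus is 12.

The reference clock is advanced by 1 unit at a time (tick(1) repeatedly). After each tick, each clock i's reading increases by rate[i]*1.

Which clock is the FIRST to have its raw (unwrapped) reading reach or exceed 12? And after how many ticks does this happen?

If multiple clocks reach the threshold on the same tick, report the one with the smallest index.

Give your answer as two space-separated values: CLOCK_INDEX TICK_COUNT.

clock 0: start=4, rate=0.9, needs 12-4 = 8; ticks = ceil(8/0.9) = ceil(8.8889) = 9; reading at tick 9 = 4 + 0.9*9 = 12.1000
clock 1: start=3, rate=2.0, needs 12-3 = 9; ticks = ceil(9/2.0) = ceil(4.5000) = 5; reading at tick 5 = 3 + 2.0*5 = 13.0000
clock 2: start=1, rate=0.8, needs 12-1 = 11; ticks = ceil(11/0.8) = ceil(13.7500) = 14; reading at tick 14 = 1 + 0.8*14 = 12.2000
clock 3: start=5, rate=2.0, needs 12-5 = 7; ticks = ceil(7/2.0) = ceil(3.5000) = 4; reading at tick 4 = 5 + 2.0*4 = 13.0000
Minimum tick count = 4; winners = [3]; smallest index = 3

Answer: 3 4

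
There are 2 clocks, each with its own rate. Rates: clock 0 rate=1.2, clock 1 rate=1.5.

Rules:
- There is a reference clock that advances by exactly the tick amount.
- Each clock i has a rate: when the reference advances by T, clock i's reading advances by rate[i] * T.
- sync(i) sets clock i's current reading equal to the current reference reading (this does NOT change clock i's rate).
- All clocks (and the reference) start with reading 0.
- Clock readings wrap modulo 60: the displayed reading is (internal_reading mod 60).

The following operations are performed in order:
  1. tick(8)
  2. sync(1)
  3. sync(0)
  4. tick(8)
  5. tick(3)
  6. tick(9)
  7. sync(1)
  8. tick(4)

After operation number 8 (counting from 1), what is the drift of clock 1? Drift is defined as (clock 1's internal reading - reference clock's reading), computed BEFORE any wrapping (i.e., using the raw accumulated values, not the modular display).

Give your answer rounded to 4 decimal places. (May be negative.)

After op 1 tick(8): ref=8.0000 raw=[9.6000 12.0000]
After op 2 sync(1): ref=8.0000 raw=[9.6000 8.0000]
After op 3 sync(0): ref=8.0000 raw=[8.0000 8.0000]
After op 4 tick(8): ref=16.0000 raw=[17.6000 20.0000]
After op 5 tick(3): ref=19.0000 raw=[21.2000 24.5000]
After op 6 tick(9): ref=28.0000 raw=[32.0000 38.0000]
After op 7 sync(1): ref=28.0000 raw=[32.0000 28.0000]
After op 8 tick(4): ref=32.0000 raw=[36.8000 34.0000]
Drift of clock 1 after op 8: 34.0000 - 32.0000 = 2.0000

Answer: 2.0000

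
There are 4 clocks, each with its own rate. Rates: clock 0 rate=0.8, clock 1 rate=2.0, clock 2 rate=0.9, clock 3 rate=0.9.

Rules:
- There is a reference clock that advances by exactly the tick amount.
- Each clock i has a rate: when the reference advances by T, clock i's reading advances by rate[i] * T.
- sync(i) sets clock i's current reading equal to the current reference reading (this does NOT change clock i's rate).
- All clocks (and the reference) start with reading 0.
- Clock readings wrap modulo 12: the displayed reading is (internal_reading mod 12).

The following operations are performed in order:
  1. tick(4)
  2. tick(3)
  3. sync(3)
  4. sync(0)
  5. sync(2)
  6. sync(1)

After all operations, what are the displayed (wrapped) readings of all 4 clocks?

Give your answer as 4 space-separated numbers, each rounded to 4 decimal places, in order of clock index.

Answer: 7.0000 7.0000 7.0000 7.0000

Derivation:
After op 1 tick(4): ref=4.0000 raw=[3.2000 8.0000 3.6000 3.6000]
After op 2 tick(3): ref=7.0000 raw=[5.6000 14.0000 6.3000 6.3000]
After op 3 sync(3): ref=7.0000 raw=[5.6000 14.0000 6.3000 7.0000]
After op 4 sync(0): ref=7.0000 raw=[7.0000 14.0000 6.3000 7.0000]
After op 5 sync(2): ref=7.0000 raw=[7.0000 14.0000 7.0000 7.0000]
After op 6 sync(1): ref=7.0000 raw=[7.0000 7.0000 7.0000 7.0000]
Wrap final raw readings (mod 12): 7.0000 mod 12 = 7.0000; 7.0000 mod 12 = 7.0000; 7.0000 mod 12 = 7.0000; 7.0000 mod 12 = 7.0000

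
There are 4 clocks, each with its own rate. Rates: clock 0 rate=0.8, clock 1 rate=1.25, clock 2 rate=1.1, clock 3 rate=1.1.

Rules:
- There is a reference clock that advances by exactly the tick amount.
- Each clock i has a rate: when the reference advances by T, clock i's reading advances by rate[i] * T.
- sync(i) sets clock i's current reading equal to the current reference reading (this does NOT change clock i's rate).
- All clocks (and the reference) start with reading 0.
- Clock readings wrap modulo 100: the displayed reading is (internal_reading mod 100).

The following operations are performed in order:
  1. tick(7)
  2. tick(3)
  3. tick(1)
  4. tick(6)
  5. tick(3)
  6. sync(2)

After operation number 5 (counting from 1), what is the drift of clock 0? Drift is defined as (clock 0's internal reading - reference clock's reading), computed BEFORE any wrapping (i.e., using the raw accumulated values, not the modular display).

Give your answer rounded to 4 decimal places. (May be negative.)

After op 1 tick(7): ref=7.0000 raw=[5.6000 8.7500 7.7000 7.7000]
After op 2 tick(3): ref=10.0000 raw=[8.0000 12.5000 11.0000 11.0000]
After op 3 tick(1): ref=11.0000 raw=[8.8000 13.7500 12.1000 12.1000]
After op 4 tick(6): ref=17.0000 raw=[13.6000 21.2500 18.7000 18.7000]
After op 5 tick(3): ref=20.0000 raw=[16.0000 25.0000 22.0000 22.0000]
Drift of clock 0 after op 5: 16.0000 - 20.0000 = -4.0000

Answer: -4.0000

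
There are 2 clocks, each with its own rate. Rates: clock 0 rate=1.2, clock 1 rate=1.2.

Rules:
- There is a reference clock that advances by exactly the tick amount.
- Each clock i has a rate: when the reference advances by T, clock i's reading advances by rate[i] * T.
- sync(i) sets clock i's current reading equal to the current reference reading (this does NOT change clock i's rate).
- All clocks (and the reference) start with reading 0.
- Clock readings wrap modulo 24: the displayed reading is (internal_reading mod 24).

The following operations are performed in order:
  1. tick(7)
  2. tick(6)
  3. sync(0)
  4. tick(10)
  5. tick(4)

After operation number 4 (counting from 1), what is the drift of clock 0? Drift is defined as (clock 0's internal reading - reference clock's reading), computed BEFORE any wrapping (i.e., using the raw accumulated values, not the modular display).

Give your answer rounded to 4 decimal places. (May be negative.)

Answer: 2.0000

Derivation:
After op 1 tick(7): ref=7.0000 raw=[8.4000 8.4000]
After op 2 tick(6): ref=13.0000 raw=[15.6000 15.6000]
After op 3 sync(0): ref=13.0000 raw=[13.0000 15.6000]
After op 4 tick(10): ref=23.0000 raw=[25.0000 27.6000]
Drift of clock 0 after op 4: 25.0000 - 23.0000 = 2.0000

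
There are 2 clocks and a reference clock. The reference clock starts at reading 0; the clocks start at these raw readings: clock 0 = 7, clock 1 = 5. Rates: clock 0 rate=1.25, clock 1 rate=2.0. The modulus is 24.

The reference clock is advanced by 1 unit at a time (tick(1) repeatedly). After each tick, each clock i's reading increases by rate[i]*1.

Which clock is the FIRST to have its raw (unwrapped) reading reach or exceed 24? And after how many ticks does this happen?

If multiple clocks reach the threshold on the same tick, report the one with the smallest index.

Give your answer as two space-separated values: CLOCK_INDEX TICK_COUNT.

Answer: 1 10

Derivation:
clock 0: start=7, rate=1.25, needs 24-7 = 17; ticks = ceil(17/1.25) = ceil(13.6000) = 14; reading at tick 14 = 7 + 1.25*14 = 24.5000
clock 1: start=5, rate=2.0, needs 24-5 = 19; ticks = ceil(19/2.0) = ceil(9.5000) = 10; reading at tick 10 = 5 + 2.0*10 = 25.0000
Minimum tick count = 10; winners = [1]; smallest index = 1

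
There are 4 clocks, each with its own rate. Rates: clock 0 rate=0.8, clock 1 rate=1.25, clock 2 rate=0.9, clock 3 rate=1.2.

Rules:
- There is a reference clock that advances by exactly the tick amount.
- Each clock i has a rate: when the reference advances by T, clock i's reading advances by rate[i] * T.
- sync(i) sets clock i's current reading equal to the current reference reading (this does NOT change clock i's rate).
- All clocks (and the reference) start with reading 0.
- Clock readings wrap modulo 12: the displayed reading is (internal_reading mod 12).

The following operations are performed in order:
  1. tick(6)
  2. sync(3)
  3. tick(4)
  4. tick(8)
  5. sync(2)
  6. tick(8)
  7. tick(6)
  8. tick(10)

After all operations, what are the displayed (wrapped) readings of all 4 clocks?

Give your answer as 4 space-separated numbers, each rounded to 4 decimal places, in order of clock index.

Answer: 9.6000 4.5000 3.6000 1.2000

Derivation:
After op 1 tick(6): ref=6.0000 raw=[4.8000 7.5000 5.4000 7.2000]
After op 2 sync(3): ref=6.0000 raw=[4.8000 7.5000 5.4000 6.0000]
After op 3 tick(4): ref=10.0000 raw=[8.0000 12.5000 9.0000 10.8000]
After op 4 tick(8): ref=18.0000 raw=[14.4000 22.5000 16.2000 20.4000]
After op 5 sync(2): ref=18.0000 raw=[14.4000 22.5000 18.0000 20.4000]
After op 6 tick(8): ref=26.0000 raw=[20.8000 32.5000 25.2000 30.0000]
After op 7 tick(6): ref=32.0000 raw=[25.6000 40.0000 30.6000 37.2000]
After op 8 tick(10): ref=42.0000 raw=[33.6000 52.5000 39.6000 49.2000]
Wrap final raw readings (mod 12): 33.6000 mod 12 = 9.6000; 52.5000 mod 12 = 4.5000; 39.6000 mod 12 = 3.6000; 49.2000 mod 12 = 1.2000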